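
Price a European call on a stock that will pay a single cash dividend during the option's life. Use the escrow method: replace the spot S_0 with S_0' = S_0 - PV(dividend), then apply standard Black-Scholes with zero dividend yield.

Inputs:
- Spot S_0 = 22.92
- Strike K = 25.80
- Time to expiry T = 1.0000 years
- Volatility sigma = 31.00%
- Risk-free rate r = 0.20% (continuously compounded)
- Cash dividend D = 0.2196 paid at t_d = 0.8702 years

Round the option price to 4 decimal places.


PV(D) = D * exp(-r * t_d) = 0.2196 * 0.99826111 = 0.21921814
S_0' = S_0 - PV(D) = 22.9200 - 0.21921814 = 22.70078186
d1 = (ln(S_0'/K) + (r + sigma^2/2)*T) / (sigma*sqrt(T)) = -0.25137137
d2 = d1 - sigma*sqrt(T) = -0.56137137
exp(-rT) = 0.99800200
N(d1) = 0.40076350; N(d2) = 0.28727220
C = S_0' * N(d1) - K * exp(-rT) * N(d2) = 22.70078186 * 0.40076350 - 25.8000 * 0.99800200 * 0.28727220 = 1.7008

Answer: Price = 1.7008


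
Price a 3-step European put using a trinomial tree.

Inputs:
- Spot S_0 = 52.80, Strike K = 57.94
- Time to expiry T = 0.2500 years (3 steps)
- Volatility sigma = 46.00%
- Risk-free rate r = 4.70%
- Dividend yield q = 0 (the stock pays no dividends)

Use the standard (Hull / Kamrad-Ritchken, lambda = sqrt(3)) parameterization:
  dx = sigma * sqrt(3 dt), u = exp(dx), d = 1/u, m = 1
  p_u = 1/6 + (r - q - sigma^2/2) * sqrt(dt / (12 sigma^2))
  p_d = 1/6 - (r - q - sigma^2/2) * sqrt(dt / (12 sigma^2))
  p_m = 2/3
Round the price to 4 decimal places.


dt = T/N = 0.083333; dx = sigma*sqrt(3*dt) = 0.230000
u = exp(dx) = 1.258600; d = 1/u = 0.794534
p_u = 0.156014, p_m = 0.666667, p_d = 0.177319
Discount per step: exp(-r*dt) = 0.996091
Stock lattice S(k, j) with j the centered position index:
  k=0: S(0,+0) = 52.8000
  k=1: S(1,-1) = 41.9514; S(1,+0) = 52.8000; S(1,+1) = 66.4541
  k=2: S(2,-2) = 33.3318; S(2,-1) = 41.9514; S(2,+0) = 52.8000; S(2,+1) = 66.4541; S(2,+2) = 83.6391
  k=3: S(3,-3) = 26.4832; S(3,-2) = 33.3318; S(3,-1) = 41.9514; S(3,+0) = 52.8000; S(3,+1) = 66.4541; S(3,+2) = 83.6391; S(3,+3) = 105.2682
Terminal payoffs V(N, j) = max(K - S_T, 0):
  V(3,-3) = 31.456784; V(3,-2) = 24.608224; V(3,-1) = 15.988626; V(3,+0) = 5.140000; V(3,+1) = 0.000000; V(3,+2) = 0.000000; V(3,+3) = 0.000000
Backward induction: V(k, j) = exp(-r*dt) * [p_u * V(k+1, j+1) + p_m * V(k+1, j) + p_d * V(k+1, j-1)]
  V(2,-2) = exp(-r*dt) * [p_u*15.988626 + p_m*24.608224 + p_d*31.456784] = 24.382136
  V(2,-1) = exp(-r*dt) * [p_u*5.140000 + p_m*15.988626 + p_d*24.608224] = 15.762642
  V(2,+0) = exp(-r*dt) * [p_u*0.000000 + p_m*5.140000 + p_d*15.988626] = 6.237274
  V(2,+1) = exp(-r*dt) * [p_u*0.000000 + p_m*0.000000 + p_d*5.140000] = 0.907856
  V(2,+2) = exp(-r*dt) * [p_u*0.000000 + p_m*0.000000 + p_d*0.000000] = 0.000000
  V(1,-1) = exp(-r*dt) * [p_u*6.237274 + p_m*15.762642 + p_d*24.382136] = 15.743164
  V(1,+0) = exp(-r*dt) * [p_u*0.907856 + p_m*6.237274 + p_d*15.762642] = 7.067101
  V(1,+1) = exp(-r*dt) * [p_u*0.000000 + p_m*0.907856 + p_d*6.237274] = 1.704534
  V(0,+0) = exp(-r*dt) * [p_u*1.704534 + p_m*7.067101 + p_d*15.743164] = 7.738524

Answer: Price = V(0,0) = 7.7385


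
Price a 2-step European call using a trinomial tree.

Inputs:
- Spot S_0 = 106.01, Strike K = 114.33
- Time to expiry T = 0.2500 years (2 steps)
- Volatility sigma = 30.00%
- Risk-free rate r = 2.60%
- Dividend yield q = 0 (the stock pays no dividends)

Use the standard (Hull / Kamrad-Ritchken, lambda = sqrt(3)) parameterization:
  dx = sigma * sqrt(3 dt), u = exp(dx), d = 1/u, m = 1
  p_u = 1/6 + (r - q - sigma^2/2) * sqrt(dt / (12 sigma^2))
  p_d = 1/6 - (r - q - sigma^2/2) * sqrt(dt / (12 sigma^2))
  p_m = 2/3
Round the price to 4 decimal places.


dt = T/N = 0.125000; dx = sigma*sqrt(3*dt) = 0.183712
u = exp(dx) = 1.201669; d = 1/u = 0.832176
p_u = 0.160203, p_m = 0.666667, p_d = 0.173131
Discount per step: exp(-r*dt) = 0.996755
Stock lattice S(k, j) with j the centered position index:
  k=0: S(0,+0) = 106.0100
  k=1: S(1,-1) = 88.2189; S(1,+0) = 106.0100; S(1,+1) = 127.3890
  k=2: S(2,-2) = 73.4137; S(2,-1) = 88.2189; S(2,+0) = 106.0100; S(2,+1) = 127.3890; S(2,+2) = 153.0794
Terminal payoffs V(N, j) = max(S_T - K, 0):
  V(2,-2) = 0.000000; V(2,-1) = 0.000000; V(2,+0) = 0.000000; V(2,+1) = 13.058970; V(2,+2) = 38.749423
Backward induction: V(k, j) = exp(-r*dt) * [p_u * V(k+1, j+1) + p_m * V(k+1, j) + p_d * V(k+1, j-1)]
  V(1,-1) = exp(-r*dt) * [p_u*0.000000 + p_m*0.000000 + p_d*0.000000] = 0.000000
  V(1,+0) = exp(-r*dt) * [p_u*13.058970 + p_m*0.000000 + p_d*0.000000] = 2.085294
  V(1,+1) = exp(-r*dt) * [p_u*38.749423 + p_m*13.058970 + p_d*0.000000] = 14.865352
  V(0,+0) = exp(-r*dt) * [p_u*14.865352 + p_m*2.085294 + p_d*0.000000] = 3.759428

Answer: Price = V(0,0) = 3.7594


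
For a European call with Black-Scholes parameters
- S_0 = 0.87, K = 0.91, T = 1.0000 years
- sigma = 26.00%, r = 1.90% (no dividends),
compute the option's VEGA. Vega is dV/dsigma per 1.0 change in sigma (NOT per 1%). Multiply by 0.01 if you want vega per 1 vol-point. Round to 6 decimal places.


d1 = 0.0301869698; d2 = -0.2298130302
phi(d1) = 0.3987605531; exp(-qT) = 1.0000000000; exp(-rT) = 0.9811793622
Vega = S * exp(-qT) * phi(d1) * sqrt(T) = 0.8700 * 1.0000000000 * 0.3987605531 * 1.0000000000 = 0.346922

Answer: Vega = 0.346922


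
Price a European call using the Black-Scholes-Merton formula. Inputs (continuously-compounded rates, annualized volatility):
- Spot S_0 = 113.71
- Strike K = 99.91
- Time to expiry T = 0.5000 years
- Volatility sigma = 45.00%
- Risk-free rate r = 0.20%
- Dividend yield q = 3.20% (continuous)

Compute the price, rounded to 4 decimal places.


d1 = (ln(S/K) + (r - q + 0.5*sigma^2) * T) / (sigma * sqrt(T)) = 0.51856561
d2 = d1 - sigma * sqrt(T) = 0.20036756
exp(-rT) = 0.99900050; exp(-qT) = 0.98412732
C = S_0 * exp(-qT) * N(d1) - K * exp(-rT) * N(d2)
N(d1) = 0.69796815; N(d2) = 0.57940344
C = 113.7100 * 0.98412732 * 0.69796815 - 99.9100 * 0.99900050 * 0.57940344 = 20.2759

Answer: Price = 20.2759


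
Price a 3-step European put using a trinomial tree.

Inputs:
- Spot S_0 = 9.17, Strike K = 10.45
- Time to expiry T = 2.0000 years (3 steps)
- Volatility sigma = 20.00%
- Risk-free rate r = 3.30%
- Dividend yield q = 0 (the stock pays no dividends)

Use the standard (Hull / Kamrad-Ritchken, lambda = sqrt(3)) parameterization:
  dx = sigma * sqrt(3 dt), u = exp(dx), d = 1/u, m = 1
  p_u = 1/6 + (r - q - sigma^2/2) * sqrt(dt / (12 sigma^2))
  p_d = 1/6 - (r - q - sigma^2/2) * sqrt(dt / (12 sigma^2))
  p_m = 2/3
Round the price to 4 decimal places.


dt = T/N = 0.666667; dx = sigma*sqrt(3*dt) = 0.282843
u = exp(dx) = 1.326896; d = 1/u = 0.753638
p_u = 0.181987, p_m = 0.666667, p_d = 0.151346
Discount per step: exp(-r*dt) = 0.978240
Stock lattice S(k, j) with j the centered position index:
  k=0: S(0,+0) = 9.1700
  k=1: S(1,-1) = 6.9109; S(1,+0) = 9.1700; S(1,+1) = 12.1676
  k=2: S(2,-2) = 5.2083; S(2,-1) = 6.9109; S(2,+0) = 9.1700; S(2,+1) = 12.1676; S(2,+2) = 16.1452
  k=3: S(3,-3) = 3.9252; S(3,-2) = 5.2083; S(3,-1) = 6.9109; S(3,+0) = 9.1700; S(3,+1) = 12.1676; S(3,+2) = 16.1452; S(3,+3) = 21.4230
Terminal payoffs V(N, j) = max(K - S_T, 0):
  V(3,-3) = 6.524832; V(3,-2) = 5.241709; V(3,-1) = 3.539137; V(3,+0) = 1.280000; V(3,+1) = 0.000000; V(3,+2) = 0.000000; V(3,+3) = 0.000000
Backward induction: V(k, j) = exp(-r*dt) * [p_u * V(k+1, j+1) + p_m * V(k+1, j) + p_d * V(k+1, j-1)]
  V(2,-2) = exp(-r*dt) * [p_u*3.539137 + p_m*5.241709 + p_d*6.524832] = 5.014516
  V(2,-1) = exp(-r*dt) * [p_u*1.280000 + p_m*3.539137 + p_d*5.241709] = 3.312008
  V(2,+0) = exp(-r*dt) * [p_u*0.000000 + p_m*1.280000 + p_d*3.539137] = 1.358744
  V(2,+1) = exp(-r*dt) * [p_u*0.000000 + p_m*0.000000 + p_d*1.280000] = 0.189508
  V(2,+2) = exp(-r*dt) * [p_u*0.000000 + p_m*0.000000 + p_d*0.000000] = 0.000000
  V(1,-1) = exp(-r*dt) * [p_u*1.358744 + p_m*3.312008 + p_d*5.014516] = 3.144266
  V(1,+0) = exp(-r*dt) * [p_u*0.189508 + p_m*1.358744 + p_d*3.312008] = 1.410208
  V(1,+1) = exp(-r*dt) * [p_u*0.000000 + p_m*0.189508 + p_d*1.358744] = 0.324755
  V(0,+0) = exp(-r*dt) * [p_u*0.324755 + p_m*1.410208 + p_d*3.144266] = 1.443014

Answer: Price = V(0,0) = 1.4430


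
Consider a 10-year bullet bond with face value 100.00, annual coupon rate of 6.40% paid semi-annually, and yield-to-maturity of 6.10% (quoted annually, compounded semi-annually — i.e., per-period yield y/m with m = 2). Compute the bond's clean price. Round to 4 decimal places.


Coupon per period c = face * coupon_rate / m = 3.200000
Periods per year m = 2; per-period yield y/m = 0.030500
Number of cashflows N = 20
Cashflows (t years, CF_t, discount factor 1/(1+y/m)^(m*t), PV):
  t = 0.5000: CF_t = 3.200000, DF = 0.970403, PV = 3.105289
  t = 1.0000: CF_t = 3.200000, DF = 0.941681, PV = 3.013381
  t = 1.5000: CF_t = 3.200000, DF = 0.913810, PV = 2.924193
  t = 2.0000: CF_t = 3.200000, DF = 0.886764, PV = 2.837645
  t = 2.5000: CF_t = 3.200000, DF = 0.860518, PV = 2.753658
  t = 3.0000: CF_t = 3.200000, DF = 0.835049, PV = 2.672157
  t = 3.5000: CF_t = 3.200000, DF = 0.810334, PV = 2.593069
  t = 4.0000: CF_t = 3.200000, DF = 0.786350, PV = 2.516321
  t = 4.5000: CF_t = 3.200000, DF = 0.763076, PV = 2.441845
  t = 5.0000: CF_t = 3.200000, DF = 0.740491, PV = 2.369573
  t = 5.5000: CF_t = 3.200000, DF = 0.718575, PV = 2.299440
  t = 6.0000: CF_t = 3.200000, DF = 0.697307, PV = 2.231383
  t = 6.5000: CF_t = 3.200000, DF = 0.676669, PV = 2.165340
  t = 7.0000: CF_t = 3.200000, DF = 0.656641, PV = 2.101251
  t = 7.5000: CF_t = 3.200000, DF = 0.637206, PV = 2.039060
  t = 8.0000: CF_t = 3.200000, DF = 0.618347, PV = 1.978710
  t = 8.5000: CF_t = 3.200000, DF = 0.600045, PV = 1.920145
  t = 9.0000: CF_t = 3.200000, DF = 0.582286, PV = 1.863314
  t = 9.5000: CF_t = 3.200000, DF = 0.565052, PV = 1.808165
  t = 10.0000: CF_t = 103.200000, DF = 0.548328, PV = 56.587405
Price P = sum_t PV_t = 102.221340

Answer: Price = 102.2213


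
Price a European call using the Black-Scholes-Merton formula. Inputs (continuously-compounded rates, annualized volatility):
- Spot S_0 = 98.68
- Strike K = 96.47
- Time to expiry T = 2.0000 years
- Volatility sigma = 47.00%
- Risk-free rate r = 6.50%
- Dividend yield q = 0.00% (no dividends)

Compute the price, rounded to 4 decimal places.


d1 = (ln(S/K) + (r - q + 0.5*sigma^2) * T) / (sigma * sqrt(T)) = 0.56199976
d2 = d1 - sigma * sqrt(T) = -0.10268061
exp(-rT) = 0.87809543; exp(-qT) = 1.00000000
C = S_0 * exp(-qT) * N(d1) - K * exp(-rT) * N(d2)
N(d1) = 0.71294191; N(d2) = 0.45910823
C = 98.6800 * 1.00000000 * 0.71294191 - 96.4700 * 0.87809543 * 0.45910823 = 31.4621

Answer: Price = 31.4621


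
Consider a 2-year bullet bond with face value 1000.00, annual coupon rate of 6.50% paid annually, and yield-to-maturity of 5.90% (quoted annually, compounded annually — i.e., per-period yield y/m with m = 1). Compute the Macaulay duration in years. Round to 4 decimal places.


Answer: Macaulay duration = 1.9393 years

Derivation:
Coupon per period c = face * coupon_rate / m = 65.000000
Periods per year m = 1; per-period yield y/m = 0.059000
Number of cashflows N = 2
Cashflows (t years, CF_t, discount factor 1/(1+y/m)^(m*t), PV):
  t = 1.0000: CF_t = 65.000000, DF = 0.944287, PV = 61.378659
  t = 2.0000: CF_t = 1065.000000, DF = 0.891678, PV = 949.637132
Price P = sum_t PV_t = 1011.015791
Macaulay numerator sum_t t * PV_t:
  t * PV_t at t = 1.0000: 61.378659
  t * PV_t at t = 2.0000: 1899.274263
Macaulay duration D = (sum_t t * PV_t) / P = 1960.652922 / 1011.015791 = 1.939290


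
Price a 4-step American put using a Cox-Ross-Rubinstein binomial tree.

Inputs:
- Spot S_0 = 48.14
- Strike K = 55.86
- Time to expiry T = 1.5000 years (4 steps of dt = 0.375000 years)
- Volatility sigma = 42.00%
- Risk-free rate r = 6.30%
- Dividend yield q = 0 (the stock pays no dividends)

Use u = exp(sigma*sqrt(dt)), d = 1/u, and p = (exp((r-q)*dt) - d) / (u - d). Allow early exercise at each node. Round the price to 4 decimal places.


dt = T/N = 0.375000
u = exp(sigma*sqrt(dt)) = 1.293299; d = 1/u = 0.773216
p = (exp((r-q)*dt) - d) / (u - d) = 0.482019
Discount per step: exp(-r*dt) = 0.976652
Stock lattice S(k, i) with i counting down-moves:
  k=0: S(0,0) = 48.1400
  k=1: S(1,0) = 62.2594; S(1,1) = 37.2226
  k=2: S(2,0) = 80.5201; S(2,1) = 48.1400; S(2,2) = 28.7811
  k=3: S(3,0) = 104.1365; S(3,1) = 62.2594; S(3,2) = 37.2226; S(3,3) = 22.2541
  k=4: S(4,0) = 134.6797; S(4,1) = 80.5201; S(4,2) = 48.1400; S(4,3) = 28.7811; S(4,4) = 17.2072
Terminal payoffs V(N, i) = max(K - S_T, 0):
  V(4,0) = 0.000000; V(4,1) = 0.000000; V(4,2) = 7.720000; V(4,3) = 27.078852; V(4,4) = 38.652803
Backward induction: V(k, i) = exp(-r*dt) * [p * V(k+1, i) + (1-p) * V(k+1, i+1)]; then take max(V_cont, immediate exercise) for American.
  V(3,0) = exp(-r*dt) * [p*0.000000 + (1-p)*0.000000] = 0.000000; exercise = 0.000000; V(3,0) = max -> 0.000000
  V(3,1) = exp(-r*dt) * [p*0.000000 + (1-p)*7.720000] = 3.905446; exercise = 0.000000; V(3,1) = max -> 3.905446
  V(3,2) = exp(-r*dt) * [p*7.720000 + (1-p)*27.078852] = 17.333141; exercise = 18.637366; V(3,2) = max -> 18.637366
  V(3,3) = exp(-r*dt) * [p*27.078852 + (1-p)*38.652803] = 32.301721; exercise = 33.605947; V(3,3) = max -> 33.605947
  V(2,0) = exp(-r*dt) * [p*0.000000 + (1-p)*3.905446] = 1.975714; exercise = 0.000000; V(2,0) = max -> 1.975714
  V(2,1) = exp(-r*dt) * [p*3.905446 + (1-p)*18.637366] = 11.266946; exercise = 7.720000; V(2,1) = max -> 11.266946
  V(2,2) = exp(-r*dt) * [p*18.637366 + (1-p)*33.605947] = 25.774626; exercise = 27.078852; V(2,2) = max -> 27.078852
  V(1,0) = exp(-r*dt) * [p*1.975714 + (1-p)*11.266946] = 6.629896; exercise = 0.000000; V(1,0) = max -> 6.629896
  V(1,1) = exp(-r*dt) * [p*11.266946 + (1-p)*27.078852] = 19.002919; exercise = 18.637366; V(1,1) = max -> 19.002919
  V(0,0) = exp(-r*dt) * [p*6.629896 + (1-p)*19.002919] = 12.734450; exercise = 7.720000; V(0,0) = max -> 12.734450

Answer: Price = V(0,0) = 12.7344


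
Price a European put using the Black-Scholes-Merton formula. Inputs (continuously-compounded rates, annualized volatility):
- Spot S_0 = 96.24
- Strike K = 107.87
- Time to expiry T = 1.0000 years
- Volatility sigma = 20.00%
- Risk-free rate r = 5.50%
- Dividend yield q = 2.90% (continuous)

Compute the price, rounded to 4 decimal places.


Answer: Price = 12.8343

Derivation:
d1 = (ln(S/K) + (r - q + 0.5*sigma^2) * T) / (sigma * sqrt(T)) = -0.34040863
d2 = d1 - sigma * sqrt(T) = -0.54040863
exp(-rT) = 0.94648515; exp(-qT) = 0.97141646
P = K * exp(-rT) * N(-d2) - S_0 * exp(-qT) * N(-d1)
N(-d1) = 0.63322559; N(-d2) = 0.70554237
P = 107.8700 * 0.94648515 * 0.70554237 - 96.2400 * 0.97141646 * 0.63322559 = 12.8343


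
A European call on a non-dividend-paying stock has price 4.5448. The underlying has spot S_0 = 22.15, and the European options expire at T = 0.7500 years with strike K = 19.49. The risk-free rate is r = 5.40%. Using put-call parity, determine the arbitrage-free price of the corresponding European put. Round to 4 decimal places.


Put-call parity: C - P = S_0 * exp(-qT) - K * exp(-rT).
S_0 * exp(-qT) = 22.1500 * 1.00000000 = 22.15000000
K * exp(-rT) = 19.4900 * 0.96030916 = 18.71642562
P = C - S*exp(-qT) + K*exp(-rT)
P = 4.5448 - 22.15000000 + 18.71642562 = 1.1112

Answer: Put price = 1.1112


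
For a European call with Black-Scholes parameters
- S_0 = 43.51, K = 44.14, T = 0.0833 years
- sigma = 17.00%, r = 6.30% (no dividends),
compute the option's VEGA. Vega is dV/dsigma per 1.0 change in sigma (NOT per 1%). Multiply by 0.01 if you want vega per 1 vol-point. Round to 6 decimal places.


d1 = -0.1615005819; d2 = -0.2105655388
phi(d1) = 0.3937733645; exp(-qT) = 1.0000000000; exp(-rT) = 0.9947658462
Vega = S * exp(-qT) * phi(d1) * sqrt(T) = 43.5100 * 1.0000000000 * 0.3937733645 * 0.2886173938 = 4.944905

Answer: Vega = 4.944905


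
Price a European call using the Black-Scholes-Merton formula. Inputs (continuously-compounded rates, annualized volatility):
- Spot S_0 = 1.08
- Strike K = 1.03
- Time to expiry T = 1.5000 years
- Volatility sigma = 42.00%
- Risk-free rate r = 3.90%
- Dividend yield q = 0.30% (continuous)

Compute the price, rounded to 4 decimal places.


Answer: Price = 0.2635

Derivation:
d1 = (ln(S/K) + (r - q + 0.5*sigma^2) * T) / (sigma * sqrt(T)) = 0.45432638
d2 = d1 - sigma * sqrt(T) = -0.06006647
exp(-rT) = 0.94317824; exp(-qT) = 0.99551011
C = S_0 * exp(-qT) * N(d1) - K * exp(-rT) * N(d2)
N(d1) = 0.67520303; N(d2) = 0.47605135
C = 1.0800 * 0.99551011 * 0.67520303 - 1.0300 * 0.94317824 * 0.47605135 = 0.2635


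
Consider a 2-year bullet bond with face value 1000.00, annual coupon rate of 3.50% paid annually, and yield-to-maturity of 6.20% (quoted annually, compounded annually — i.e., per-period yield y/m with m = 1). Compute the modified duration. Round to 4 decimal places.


Coupon per period c = face * coupon_rate / m = 35.000000
Periods per year m = 1; per-period yield y/m = 0.062000
Number of cashflows N = 2
Cashflows (t years, CF_t, discount factor 1/(1+y/m)^(m*t), PV):
  t = 1.0000: CF_t = 35.000000, DF = 0.941620, PV = 32.956685
  t = 2.0000: CF_t = 1035.000000, DF = 0.886647, PV = 917.680105
Price P = sum_t PV_t = 950.636790
First compute Macaulay numerator sum_t t * PV_t:
  t * PV_t at t = 1.0000: 32.956685
  t * PV_t at t = 2.0000: 1835.360209
Macaulay duration D = 1868.316895 / 950.636790 = 1.965332
Modified duration = D / (1 + y/m) = 1.965332 / (1 + 0.062000) = 1.850595

Answer: Modified duration = 1.8506


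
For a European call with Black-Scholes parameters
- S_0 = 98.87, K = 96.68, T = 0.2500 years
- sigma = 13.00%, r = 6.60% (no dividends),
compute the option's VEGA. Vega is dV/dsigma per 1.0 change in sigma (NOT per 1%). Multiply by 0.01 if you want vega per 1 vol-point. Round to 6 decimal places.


Answer: Vega = 16.162128

Derivation:
d1 = 0.6309507704; d2 = 0.5659507704
phi(d1) = 0.3269369401; exp(-qT) = 1.0000000000; exp(-rT) = 0.9836353794
Vega = S * exp(-qT) * phi(d1) * sqrt(T) = 98.8700 * 1.0000000000 * 0.3269369401 * 0.5000000000 = 16.162128


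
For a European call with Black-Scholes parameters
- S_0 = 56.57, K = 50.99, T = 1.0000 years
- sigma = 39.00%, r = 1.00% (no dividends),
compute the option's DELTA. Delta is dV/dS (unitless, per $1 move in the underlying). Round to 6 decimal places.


Answer: Delta = 0.686843

Derivation:
d1 = 0.4869212161; d2 = 0.0969212161
phi(d1) = 0.3543448567; exp(-qT) = 1.0000000000; exp(-rT) = 0.9900498337
N(d1) = 0.6868429184
Delta = exp(-qT) * N(d1) = 1.0000000000 * 0.6868429184 = 0.686843


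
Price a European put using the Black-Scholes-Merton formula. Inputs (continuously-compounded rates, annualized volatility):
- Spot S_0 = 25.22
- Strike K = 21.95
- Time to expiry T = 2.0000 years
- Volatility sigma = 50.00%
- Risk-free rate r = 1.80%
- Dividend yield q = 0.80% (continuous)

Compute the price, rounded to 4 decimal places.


Answer: Price = 4.6845

Derivation:
d1 = (ln(S/K) + (r - q + 0.5*sigma^2) * T) / (sigma * sqrt(T)) = 0.57822977
d2 = d1 - sigma * sqrt(T) = -0.12887701
exp(-rT) = 0.96464029; exp(-qT) = 0.98412732
P = K * exp(-rT) * N(-d2) - S_0 * exp(-qT) * N(-d1)
N(-d1) = 0.28155450; N(-d2) = 0.55127252
P = 21.9500 * 0.96464029 * 0.55127252 - 25.2200 * 0.98412732 * 0.28155450 = 4.6845


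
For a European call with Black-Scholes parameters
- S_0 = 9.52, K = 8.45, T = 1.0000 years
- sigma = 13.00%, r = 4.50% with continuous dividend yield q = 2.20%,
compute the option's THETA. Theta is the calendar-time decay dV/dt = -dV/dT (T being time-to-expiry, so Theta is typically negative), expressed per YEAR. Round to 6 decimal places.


Answer: Theta = -0.252088

Derivation:
d1 = 1.1590646726; d2 = 1.0290646726
phi(d1) = 0.2037922899; exp(-qT) = 0.9782402351; exp(-rT) = 0.9559974818
Theta = -S*exp(-qT)*phi(d1)*sigma/(2*sqrt(T)) - r*K*exp(-rT)*N(d2) + q*S*exp(-qT)*N(d1)
N(d1) = 0.8767850877; N(d2) = 0.8482753572; sqrt(T) = 1.0000000000
Term 1 = -9.5200 * 0.9782402351 * 0.2037922899 * 0.1300 / (2 * 1.0000000000) = -0.1233626175
Term 2 = -0.0450 * 8.4500 * 0.9559974818 * 0.8482753572 = -0.3083633973
Term 3 = 0.0220 * 9.5200 * 0.9782402351 * 0.8767850877 = 0.1796380390
Theta = -0.1233626175 + (-0.3083633973) + (0.1796380390) = -0.252088


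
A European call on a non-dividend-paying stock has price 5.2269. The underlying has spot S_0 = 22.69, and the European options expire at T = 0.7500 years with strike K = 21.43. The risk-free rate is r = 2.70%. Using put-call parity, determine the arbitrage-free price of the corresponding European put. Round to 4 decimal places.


Answer: Put price = 3.5373

Derivation:
Put-call parity: C - P = S_0 * exp(-qT) - K * exp(-rT).
S_0 * exp(-qT) = 22.6900 * 1.00000000 = 22.69000000
K * exp(-rT) = 21.4300 * 0.97995365 = 21.00040681
P = C - S*exp(-qT) + K*exp(-rT)
P = 5.2269 - 22.69000000 + 21.00040681 = 3.5373


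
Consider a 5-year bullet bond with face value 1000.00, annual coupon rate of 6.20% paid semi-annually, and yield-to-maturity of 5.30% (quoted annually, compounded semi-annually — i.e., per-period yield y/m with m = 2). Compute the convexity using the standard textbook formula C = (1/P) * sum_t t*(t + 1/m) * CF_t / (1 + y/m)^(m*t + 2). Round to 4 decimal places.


Coupon per period c = face * coupon_rate / m = 31.000000
Periods per year m = 2; per-period yield y/m = 0.026500
Number of cashflows N = 10
Cashflows (t years, CF_t, discount factor 1/(1+y/m)^(m*t), PV):
  t = 0.5000: CF_t = 31.000000, DF = 0.974184, PV = 30.199708
  t = 1.0000: CF_t = 31.000000, DF = 0.949035, PV = 29.420076
  t = 1.5000: CF_t = 31.000000, DF = 0.924535, PV = 28.660571
  t = 2.0000: CF_t = 31.000000, DF = 0.900667, PV = 27.920673
  t = 2.5000: CF_t = 31.000000, DF = 0.877415, PV = 27.199876
  t = 3.0000: CF_t = 31.000000, DF = 0.854764, PV = 26.497687
  t = 3.5000: CF_t = 31.000000, DF = 0.832698, PV = 25.813626
  t = 4.0000: CF_t = 31.000000, DF = 0.811201, PV = 25.147225
  t = 4.5000: CF_t = 31.000000, DF = 0.790259, PV = 24.498027
  t = 5.0000: CF_t = 1031.000000, DF = 0.769858, PV = 793.723298
Price P = sum_t PV_t = 1039.080766
Convexity numerator sum_t t*(t + 1/m) * CF_t / (1+y/m)^(m*t + 2):
  t = 0.5000: term = 14.330285
  t = 1.0000: term = 41.881009
  t = 1.5000: term = 81.599628
  t = 2.0000: term = 132.488437
  t = 2.5000: term = 193.602197
  t = 3.0000: term = 264.045860
  t = 3.5000: term = 342.972379
  t = 4.0000: term = 429.580602
  t = 4.5000: term = 523.113251
  t = 5.0000: term = 20714.951205
Convexity = (1/P) * sum = 22738.564853 / 1039.080766 = 21.883347

Answer: Convexity = 21.8833


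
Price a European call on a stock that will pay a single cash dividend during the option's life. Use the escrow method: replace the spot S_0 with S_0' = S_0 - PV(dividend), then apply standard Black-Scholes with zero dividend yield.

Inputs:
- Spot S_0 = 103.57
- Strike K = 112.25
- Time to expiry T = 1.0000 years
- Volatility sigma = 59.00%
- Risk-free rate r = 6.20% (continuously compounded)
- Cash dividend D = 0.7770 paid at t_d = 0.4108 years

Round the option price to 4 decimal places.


PV(D) = D * exp(-r * t_d) = 0.7770 * 0.97485201 = 0.75746001
S_0' = S_0 - PV(D) = 103.5700 - 0.75746001 = 102.81253999
d1 = (ln(S_0'/K) + (r + sigma^2/2)*T) / (sigma*sqrt(T)) = 0.25123526
d2 = d1 - sigma*sqrt(T) = -0.33876474
exp(-rT) = 0.93988289
N(d1) = 0.59918389; N(d2) = 0.36739348
C = S_0' * N(d1) - K * exp(-rT) * N(d2) = 102.81253999 * 0.59918389 - 112.2500 * 0.93988289 * 0.36739348 = 22.8429

Answer: Price = 22.8429


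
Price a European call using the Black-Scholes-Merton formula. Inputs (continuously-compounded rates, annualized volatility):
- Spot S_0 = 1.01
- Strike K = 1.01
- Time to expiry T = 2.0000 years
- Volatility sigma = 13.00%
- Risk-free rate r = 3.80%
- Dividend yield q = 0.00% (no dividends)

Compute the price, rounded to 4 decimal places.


d1 = (ln(S/K) + (r - q + 0.5*sigma^2) * T) / (sigma * sqrt(T)) = 0.50530938
d2 = d1 - sigma * sqrt(T) = 0.32146162
exp(-rT) = 0.92681621; exp(-qT) = 1.00000000
C = S_0 * exp(-qT) * N(d1) - K * exp(-rT) * N(d2)
N(d1) = 0.69332922; N(d2) = 0.62606970
C = 1.0100 * 1.00000000 * 0.69332922 - 1.0100 * 0.92681621 * 0.62606970 = 0.1142

Answer: Price = 0.1142


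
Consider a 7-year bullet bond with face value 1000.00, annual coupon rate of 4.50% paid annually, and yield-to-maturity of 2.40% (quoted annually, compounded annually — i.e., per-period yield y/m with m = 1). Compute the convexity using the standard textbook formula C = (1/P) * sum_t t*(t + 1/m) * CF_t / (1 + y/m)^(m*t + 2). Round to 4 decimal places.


Answer: Convexity = 45.4811

Derivation:
Coupon per period c = face * coupon_rate / m = 45.000000
Periods per year m = 1; per-period yield y/m = 0.024000
Number of cashflows N = 7
Cashflows (t years, CF_t, discount factor 1/(1+y/m)^(m*t), PV):
  t = 1.0000: CF_t = 45.000000, DF = 0.976562, PV = 43.945312
  t = 2.0000: CF_t = 45.000000, DF = 0.953674, PV = 42.915344
  t = 3.0000: CF_t = 45.000000, DF = 0.931323, PV = 41.909516
  t = 4.0000: CF_t = 45.000000, DF = 0.909495, PV = 40.927262
  t = 5.0000: CF_t = 45.000000, DF = 0.888178, PV = 39.968029
  t = 6.0000: CF_t = 45.000000, DF = 0.867362, PV = 39.031278
  t = 7.0000: CF_t = 1045.000000, DF = 0.847033, PV = 885.149430
Price P = sum_t PV_t = 1133.846171
Convexity numerator sum_t t*(t + 1/m) * CF_t / (1+y/m)^(m*t + 2):
  t = 1.0000: term = 83.819032
  t = 2.0000: term = 245.563569
  t = 3.0000: term = 479.616347
  t = 4.0000: term = 780.625564
  t = 5.0000: term = 1143.494479
  t = 6.0000: term = 1563.371358
  t = 7.0000: term = 47272.079538
Convexity = (1/P) * sum = 51568.569886 / 1133.846171 = 45.481099


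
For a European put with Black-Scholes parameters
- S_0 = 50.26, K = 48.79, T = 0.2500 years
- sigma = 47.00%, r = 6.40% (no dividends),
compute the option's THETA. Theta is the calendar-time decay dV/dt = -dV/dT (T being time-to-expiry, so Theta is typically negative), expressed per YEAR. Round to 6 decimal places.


d1 = 0.3119006736; d2 = 0.0769006736
phi(d1) = 0.3800017016; exp(-qT) = 1.0000000000; exp(-rT) = 0.9841273201
Theta = -S*exp(-qT)*phi(d1)*sigma/(2*sqrt(T)) + r*K*exp(-rT)*N(-d2) - q*S*exp(-qT)*N(-d1)
N(-d1) = 0.3775580053; N(-d2) = 0.4693512809; sqrt(T) = 0.5000000000
Term 1 = -50.2600 * 1.0000000000 * 0.3800017016 * 0.4700 / (2 * 0.5000000000) = -8.9764761955
Term 2 = 0.0640 * 48.7900 * 0.9841273201 * 0.4693512809 = 1.4423148926
Term 3 = 0 (no dividend yield, q = 0)
Theta = -8.9764761955 + (1.4423148926) + (0.0000000000) = -7.534161

Answer: Theta = -7.534161


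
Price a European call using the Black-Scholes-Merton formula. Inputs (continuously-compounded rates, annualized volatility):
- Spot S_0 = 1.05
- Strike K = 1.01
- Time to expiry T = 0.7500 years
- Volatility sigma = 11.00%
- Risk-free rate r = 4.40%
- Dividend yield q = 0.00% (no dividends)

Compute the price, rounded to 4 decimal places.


d1 = (ln(S/K) + (r - q + 0.5*sigma^2) * T) / (sigma * sqrt(T)) = 0.80175407
d2 = d1 - sigma * sqrt(T) = 0.70649128
exp(-rT) = 0.96753856; exp(-qT) = 1.00000000
C = S_0 * exp(-qT) * N(d1) - K * exp(-rT) * N(d2)
N(d1) = 0.78865238; N(d2) = 0.76005866
C = 1.0500 * 1.00000000 * 0.78865238 - 1.0100 * 0.96753856 * 0.76005866 = 0.0853

Answer: Price = 0.0853


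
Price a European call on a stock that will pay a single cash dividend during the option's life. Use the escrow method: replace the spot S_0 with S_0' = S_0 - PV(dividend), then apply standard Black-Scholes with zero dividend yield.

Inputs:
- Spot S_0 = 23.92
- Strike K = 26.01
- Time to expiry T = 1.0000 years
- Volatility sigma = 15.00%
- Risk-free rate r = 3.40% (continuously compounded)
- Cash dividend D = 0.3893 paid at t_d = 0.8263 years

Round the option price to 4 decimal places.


PV(D) = D * exp(-r * t_d) = 0.3893 * 0.97229677 = 0.37851513
S_0' = S_0 - PV(D) = 23.9200 - 0.37851513 = 23.54148487
d1 = (ln(S_0'/K) + (r + sigma^2/2)*T) / (sigma*sqrt(T)) = -0.36311267
d2 = d1 - sigma*sqrt(T) = -0.51311267
exp(-rT) = 0.96657150
N(d1) = 0.35826036; N(d2) = 0.30393625
C = S_0' * N(d1) - K * exp(-rT) * N(d2) = 23.54148487 * 0.35826036 - 26.0100 * 0.96657150 * 0.30393625 = 0.7929

Answer: Price = 0.7929


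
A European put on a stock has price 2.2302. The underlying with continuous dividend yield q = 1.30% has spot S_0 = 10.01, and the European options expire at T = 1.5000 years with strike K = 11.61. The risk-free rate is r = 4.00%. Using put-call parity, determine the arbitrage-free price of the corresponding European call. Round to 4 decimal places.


Answer: Call price = 1.1130

Derivation:
Put-call parity: C - P = S_0 * exp(-qT) - K * exp(-rT).
S_0 * exp(-qT) = 10.0100 * 0.98068890 = 9.81669584
K * exp(-rT) = 11.6100 * 0.94176453 = 10.93388623
C = P + S*exp(-qT) - K*exp(-rT)
C = 2.2302 + 9.81669584 - 10.93388623 = 1.1130


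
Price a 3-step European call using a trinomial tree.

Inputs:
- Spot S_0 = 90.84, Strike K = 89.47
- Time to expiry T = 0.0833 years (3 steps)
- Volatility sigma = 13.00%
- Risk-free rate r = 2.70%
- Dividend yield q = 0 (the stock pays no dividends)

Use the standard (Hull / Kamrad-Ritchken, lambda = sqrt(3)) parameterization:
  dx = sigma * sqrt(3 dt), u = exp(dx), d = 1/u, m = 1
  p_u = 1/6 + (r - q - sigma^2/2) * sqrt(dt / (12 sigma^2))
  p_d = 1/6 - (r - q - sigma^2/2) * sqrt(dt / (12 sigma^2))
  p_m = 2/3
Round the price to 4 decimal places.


Answer: Price = V(0,0) = 2.3157

Derivation:
dt = T/N = 0.027767; dx = sigma*sqrt(3*dt) = 0.037520
u = exp(dx) = 1.038233; d = 1/u = 0.963175
p_u = 0.173531, p_m = 0.666667, p_d = 0.159803
Discount per step: exp(-r*dt) = 0.999251
Stock lattice S(k, j) with j the centered position index:
  k=0: S(0,+0) = 90.8400
  k=1: S(1,-1) = 87.4948; S(1,+0) = 90.8400; S(1,+1) = 94.3131
  k=2: S(2,-2) = 84.2728; S(2,-1) = 87.4948; S(2,+0) = 90.8400; S(2,+1) = 94.3131; S(2,+2) = 97.9190
  k=3: S(3,-3) = 81.1694; S(3,-2) = 84.2728; S(3,-1) = 87.4948; S(3,+0) = 90.8400; S(3,+1) = 94.3131; S(3,+2) = 97.9190; S(3,+3) = 101.6627
Terminal payoffs V(N, j) = max(S_T - K, 0):
  V(3,-3) = 0.000000; V(3,-2) = 0.000000; V(3,-1) = 0.000000; V(3,+0) = 1.370000; V(3,+1) = 4.843089; V(3,+2) = 8.448964; V(3,+3) = 12.192703
Backward induction: V(k, j) = exp(-r*dt) * [p_u * V(k+1, j+1) + p_m * V(k+1, j) + p_d * V(k+1, j-1)]
  V(2,-2) = exp(-r*dt) * [p_u*0.000000 + p_m*0.000000 + p_d*0.000000] = 0.000000
  V(2,-1) = exp(-r*dt) * [p_u*1.370000 + p_m*0.000000 + p_d*0.000000] = 0.237559
  V(2,+0) = exp(-r*dt) * [p_u*4.843089 + p_m*1.370000 + p_d*0.000000] = 1.752443
  V(2,+1) = exp(-r*dt) * [p_u*8.448964 + p_m*4.843089 + p_d*1.370000] = 4.910127
  V(2,+2) = exp(-r*dt) * [p_u*12.192703 + p_m*8.448964 + p_d*4.843089] = 8.516002
  V(1,-1) = exp(-r*dt) * [p_u*1.752443 + p_m*0.237559 + p_d*0.000000] = 0.462128
  V(1,+0) = exp(-r*dt) * [p_u*4.910127 + p_m*1.752443 + p_d*0.237559] = 2.056772
  V(1,+1) = exp(-r*dt) * [p_u*8.516002 + p_m*4.910127 + p_d*1.752443] = 5.027479
  V(0,+0) = exp(-r*dt) * [p_u*5.027479 + p_m*2.056772 + p_d*0.462128] = 2.315716


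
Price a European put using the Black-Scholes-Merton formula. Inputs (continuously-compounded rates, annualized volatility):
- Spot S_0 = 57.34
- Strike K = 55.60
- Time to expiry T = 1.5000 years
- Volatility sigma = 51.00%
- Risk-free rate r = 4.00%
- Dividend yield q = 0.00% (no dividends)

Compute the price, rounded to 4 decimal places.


d1 = (ln(S/K) + (r - q + 0.5*sigma^2) * T) / (sigma * sqrt(T)) = 0.45770278
d2 = d1 - sigma * sqrt(T) = -0.16691710
exp(-rT) = 0.94176453; exp(-qT) = 1.00000000
P = K * exp(-rT) * N(-d2) - S_0 * exp(-qT) * N(-d1)
N(-d1) = 0.32358299; N(-d2) = 0.56628236
P = 55.6000 * 0.94176453 * 0.56628236 - 57.3400 * 1.00000000 * 0.32358299 = 11.0975

Answer: Price = 11.0975


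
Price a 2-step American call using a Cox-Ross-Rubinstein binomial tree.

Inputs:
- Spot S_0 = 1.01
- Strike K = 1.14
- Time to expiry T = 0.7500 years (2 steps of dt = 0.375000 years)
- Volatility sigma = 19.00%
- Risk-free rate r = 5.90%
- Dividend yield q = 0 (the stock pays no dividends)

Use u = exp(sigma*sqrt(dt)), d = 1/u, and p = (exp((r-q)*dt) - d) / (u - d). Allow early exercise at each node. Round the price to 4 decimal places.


dt = T/N = 0.375000
u = exp(sigma*sqrt(dt)) = 1.123390; d = 1/u = 0.890163
p = (exp((r-q)*dt) - d) / (u - d) = 0.566867
Discount per step: exp(-r*dt) = 0.978118
Stock lattice S(k, i) with i counting down-moves:
  k=0: S(0,0) = 1.0100
  k=1: S(1,0) = 1.1346; S(1,1) = 0.8991
  k=2: S(2,0) = 1.2746; S(2,1) = 1.0100; S(2,2) = 0.8003
Terminal payoffs V(N, i) = max(S_T - K, 0):
  V(2,0) = 0.134625; V(2,1) = 0.000000; V(2,2) = 0.000000
Backward induction: V(k, i) = exp(-r*dt) * [p * V(k+1, i) + (1-p) * V(k+1, i+1)]; then take max(V_cont, immediate exercise) for American.
  V(1,0) = exp(-r*dt) * [p*0.134625 + (1-p)*0.000000] = 0.074644; exercise = 0.000000; V(1,0) = max -> 0.074644
  V(1,1) = exp(-r*dt) * [p*0.000000 + (1-p)*0.000000] = 0.000000; exercise = 0.000000; V(1,1) = max -> 0.000000
  V(0,0) = exp(-r*dt) * [p*0.074644 + (1-p)*0.000000] = 0.041388; exercise = 0.000000; V(0,0) = max -> 0.041388

Answer: Price = V(0,0) = 0.0414


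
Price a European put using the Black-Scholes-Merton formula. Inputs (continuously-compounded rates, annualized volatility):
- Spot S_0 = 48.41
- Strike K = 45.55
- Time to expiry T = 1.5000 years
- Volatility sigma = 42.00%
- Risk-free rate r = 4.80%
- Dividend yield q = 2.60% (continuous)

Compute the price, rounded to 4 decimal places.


Answer: Price = 7.0868

Derivation:
d1 = (ln(S/K) + (r - q + 0.5*sigma^2) * T) / (sigma * sqrt(T)) = 0.43973353
d2 = d1 - sigma * sqrt(T) = -0.07465932
exp(-rT) = 0.93053090; exp(-qT) = 0.96175071
P = K * exp(-rT) * N(-d2) - S_0 * exp(-qT) * N(-d1)
N(-d1) = 0.33006506; N(-d2) = 0.52975711
P = 45.5500 * 0.93053090 * 0.52975711 - 48.4100 * 0.96175071 * 0.33006506 = 7.0868


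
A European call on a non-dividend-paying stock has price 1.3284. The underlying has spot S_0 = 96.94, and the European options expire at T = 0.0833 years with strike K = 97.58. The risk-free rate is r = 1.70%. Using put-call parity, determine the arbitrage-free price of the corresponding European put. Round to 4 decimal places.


Answer: Put price = 1.8303

Derivation:
Put-call parity: C - P = S_0 * exp(-qT) - K * exp(-rT).
S_0 * exp(-qT) = 96.9400 * 1.00000000 = 96.94000000
K * exp(-rT) = 97.5800 * 0.99858490 = 97.44191476
P = C - S*exp(-qT) + K*exp(-rT)
P = 1.3284 - 96.94000000 + 97.44191476 = 1.8303


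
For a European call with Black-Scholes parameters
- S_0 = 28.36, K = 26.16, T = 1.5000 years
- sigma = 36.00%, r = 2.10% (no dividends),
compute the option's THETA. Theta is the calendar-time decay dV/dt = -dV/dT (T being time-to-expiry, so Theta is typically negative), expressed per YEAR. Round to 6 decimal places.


d1 = 0.4750381079; d2 = 0.0341299542
phi(d1) = 0.3563759254; exp(-qT) = 1.0000000000; exp(-rT) = 0.9689909565
Theta = -S*exp(-qT)*phi(d1)*sigma/(2*sqrt(T)) - r*K*exp(-rT)*N(d2) + q*S*exp(-qT)*N(d1)
N(d1) = 0.6826200942; N(d2) = 0.5136132388; sqrt(T) = 1.2247448714
Term 1 = -28.3600 * 1.0000000000 * 0.3563759254 * 0.3600 / (2 * 1.2247448714) = -1.4853932982
Term 2 = -0.0210 * 26.1600 * 0.9689909565 * 0.5136132388 = -0.2734091015
Term 3 = 0 (no dividend yield, q = 0)
Theta = -1.4853932982 + (-0.2734091015) + (0.0000000000) = -1.758802

Answer: Theta = -1.758802


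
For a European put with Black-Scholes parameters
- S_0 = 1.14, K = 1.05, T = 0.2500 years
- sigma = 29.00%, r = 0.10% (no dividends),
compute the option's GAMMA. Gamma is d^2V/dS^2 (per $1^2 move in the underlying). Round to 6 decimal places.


Answer: Gamma = 1.964757

Derivation:
d1 = 0.6413834361; d2 = 0.4963834361
phi(d1) = 0.3247742708; exp(-qT) = 1.0000000000; exp(-rT) = 0.9997500312
Gamma = exp(-qT) * phi(d1) / (S * sigma * sqrt(T)) = 1.0000000000 * 0.3247742708 / (1.1400 * 0.2900 * 0.5000000000) = 1.964757


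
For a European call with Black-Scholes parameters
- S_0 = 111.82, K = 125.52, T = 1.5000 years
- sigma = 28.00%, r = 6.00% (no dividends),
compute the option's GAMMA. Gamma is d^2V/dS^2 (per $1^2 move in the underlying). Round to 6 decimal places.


Answer: Gamma = 0.010355

Derivation:
d1 = 0.0968870216; d2 = -0.2460415424
phi(d1) = 0.3970742132; exp(-qT) = 1.0000000000; exp(-rT) = 0.9139311853
Gamma = exp(-qT) * phi(d1) / (S * sigma * sqrt(T)) = 1.0000000000 * 0.3970742132 / (111.8200 * 0.2800 * 1.2247448714) = 0.010355


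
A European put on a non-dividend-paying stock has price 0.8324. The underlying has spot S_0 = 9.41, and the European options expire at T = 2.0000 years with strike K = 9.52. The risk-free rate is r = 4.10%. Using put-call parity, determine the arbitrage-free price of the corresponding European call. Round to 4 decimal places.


Put-call parity: C - P = S_0 * exp(-qT) - K * exp(-rT).
S_0 * exp(-qT) = 9.4100 * 1.00000000 = 9.41000000
K * exp(-rT) = 9.5200 * 0.92127196 = 8.77050905
C = P + S*exp(-qT) - K*exp(-rT)
C = 0.8324 + 9.41000000 - 8.77050905 = 1.4719

Answer: Call price = 1.4719


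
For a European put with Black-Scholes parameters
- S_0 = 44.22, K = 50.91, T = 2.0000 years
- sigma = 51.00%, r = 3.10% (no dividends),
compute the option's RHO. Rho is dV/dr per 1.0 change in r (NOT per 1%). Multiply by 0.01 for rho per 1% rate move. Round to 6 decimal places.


Answer: Rho = -65.153719

Derivation:
d1 = 0.2512555697; d2 = -0.4699933471
phi(d1) = 0.3865464590; exp(-qT) = 1.0000000000; exp(-rT) = 0.9398828868
N(-d2) = 0.6808201146
Rho = -K*T*exp(-rT)*N(-d2) = -50.9100 * 2.0000 * 0.9398828868 * 0.6808201146 = -65.153719


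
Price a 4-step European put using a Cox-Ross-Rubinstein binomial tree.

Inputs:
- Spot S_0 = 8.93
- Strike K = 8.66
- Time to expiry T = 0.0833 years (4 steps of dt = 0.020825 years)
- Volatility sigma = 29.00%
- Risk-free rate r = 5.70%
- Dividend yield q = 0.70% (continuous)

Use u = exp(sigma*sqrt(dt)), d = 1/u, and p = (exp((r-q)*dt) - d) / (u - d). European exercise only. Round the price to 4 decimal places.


Answer: Price = V(0,0) = 0.1781

Derivation:
dt = T/N = 0.020825
u = exp(sigma*sqrt(dt)) = 1.042738; d = 1/u = 0.959014
p = (exp((r-q)*dt) - d) / (u - d) = 0.501982
Discount per step: exp(-r*dt) = 0.998814
Stock lattice S(k, i) with i counting down-moves:
  k=0: S(0,0) = 8.9300
  k=1: S(1,0) = 9.3116; S(1,1) = 8.5640
  k=2: S(2,0) = 9.7096; S(2,1) = 8.9300; S(2,2) = 8.2130
  k=3: S(3,0) = 10.1246; S(3,1) = 9.3116; S(3,2) = 8.5640; S(3,3) = 7.8764
  k=4: S(4,0) = 10.5573; S(4,1) = 9.7096; S(4,2) = 8.9300; S(4,3) = 8.2130; S(4,4) = 7.5536
Terminal payoffs V(N, i) = max(K - S_T, 0):
  V(4,0) = 0.000000; V(4,1) = 0.000000; V(4,2) = 0.000000; V(4,3) = 0.447008; V(4,4) = 1.106445
Backward induction: V(k, i) = exp(-r*dt) * [p * V(k+1, i) + (1-p) * V(k+1, i+1)].
  V(3,0) = exp(-r*dt) * [p*0.000000 + (1-p)*0.000000] = 0.000000
  V(3,1) = exp(-r*dt) * [p*0.000000 + (1-p)*0.000000] = 0.000000
  V(3,2) = exp(-r*dt) * [p*0.000000 + (1-p)*0.447008] = 0.222354
  V(3,3) = exp(-r*dt) * [p*0.447008 + (1-p)*1.106445] = 0.774499
  V(2,0) = exp(-r*dt) * [p*0.000000 + (1-p)*0.000000] = 0.000000
  V(2,1) = exp(-r*dt) * [p*0.000000 + (1-p)*0.222354] = 0.110605
  V(2,2) = exp(-r*dt) * [p*0.222354 + (1-p)*0.774499] = 0.496742
  V(1,0) = exp(-r*dt) * [p*0.000000 + (1-p)*0.110605] = 0.055018
  V(1,1) = exp(-r*dt) * [p*0.110605 + (1-p)*0.496742] = 0.302548
  V(0,0) = exp(-r*dt) * [p*0.055018 + (1-p)*0.302548] = 0.178081


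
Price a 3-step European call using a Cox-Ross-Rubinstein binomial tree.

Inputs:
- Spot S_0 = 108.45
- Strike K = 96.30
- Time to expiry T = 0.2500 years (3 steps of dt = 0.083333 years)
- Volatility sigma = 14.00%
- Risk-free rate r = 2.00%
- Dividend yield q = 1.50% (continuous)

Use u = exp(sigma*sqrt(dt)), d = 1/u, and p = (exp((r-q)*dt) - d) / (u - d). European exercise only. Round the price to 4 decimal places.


dt = T/N = 0.083333
u = exp(sigma*sqrt(dt)) = 1.041242; d = 1/u = 0.960391
p = (exp((r-q)*dt) - d) / (u - d) = 0.495052
Discount per step: exp(-r*dt) = 0.998335
Stock lattice S(k, i) with i counting down-moves:
  k=0: S(0,0) = 108.4500
  k=1: S(1,0) = 112.9227; S(1,1) = 104.1544
  k=2: S(2,0) = 117.5799; S(2,1) = 108.4500; S(2,2) = 100.0290
  k=3: S(3,0) = 122.4292; S(3,1) = 112.9227; S(3,2) = 104.1544; S(3,3) = 96.0670
Terminal payoffs V(N, i) = max(S_T - K, 0):
  V(3,0) = 26.129187; V(3,1) = 16.622727; V(3,2) = 7.854432; V(3,3) = 0.000000
Backward induction: V(k, i) = exp(-r*dt) * [p * V(k+1, i) + (1-p) * V(k+1, i+1)].
  V(2,0) = exp(-r*dt) * [p*26.129187 + (1-p)*16.622727] = 21.293404
  V(2,1) = exp(-r*dt) * [p*16.622727 + (1-p)*7.854432] = 12.174889
  V(2,2) = exp(-r*dt) * [p*7.854432 + (1-p)*0.000000] = 3.881880
  V(1,0) = exp(-r*dt) * [p*21.293404 + (1-p)*12.174889] = 16.661239
  V(1,1) = exp(-r*dt) * [p*12.174889 + (1-p)*3.881880] = 7.974052
  V(0,0) = exp(-r*dt) * [p*16.661239 + (1-p)*7.974052] = 12.254223

Answer: Price = V(0,0) = 12.2542
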